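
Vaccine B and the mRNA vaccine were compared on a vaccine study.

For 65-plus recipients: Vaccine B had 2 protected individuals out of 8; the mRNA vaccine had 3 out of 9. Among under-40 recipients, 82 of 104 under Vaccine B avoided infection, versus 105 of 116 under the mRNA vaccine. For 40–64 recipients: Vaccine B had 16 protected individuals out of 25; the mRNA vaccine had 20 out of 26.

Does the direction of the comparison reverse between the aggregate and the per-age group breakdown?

65-plus: Vaccine B 2/8 = 25.0%, the mRNA vaccine 3/9 = 33.3% → the mRNA vaccine
Under-40: Vaccine B 82/104 = 78.8%, the mRNA vaccine 105/116 = 90.5% → the mRNA vaccine
40–64: Vaccine B 16/25 = 64.0%, the mRNA vaccine 20/26 = 76.9% → the mRNA vaccine
Overall: Vaccine B 100/137 = 73.0%, the mRNA vaccine 128/151 = 84.8% → the mRNA vaccine
The mRNA vaccine wins overall and in every age group — no reversal.

No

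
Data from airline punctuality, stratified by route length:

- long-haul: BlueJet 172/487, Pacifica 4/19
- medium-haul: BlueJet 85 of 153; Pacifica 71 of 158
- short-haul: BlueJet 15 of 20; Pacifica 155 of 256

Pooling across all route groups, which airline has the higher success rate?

Long-haul: BlueJet 172/487 = 35.3%, Pacifica 4/19 = 21.1% → BlueJet
Medium-haul: BlueJet 85/153 = 55.6%, Pacifica 71/158 = 44.9% → BlueJet
Short-haul: BlueJet 15/20 = 75.0%, Pacifica 155/256 = 60.5% → BlueJet
Overall: BlueJet 272/660 = 41.2%, Pacifica 230/433 = 53.1% → Pacifica
(BlueJet wins every route group but Pacifica wins overall — BlueJet's flights skew toward the low-rate long-haul group.)

Pacifica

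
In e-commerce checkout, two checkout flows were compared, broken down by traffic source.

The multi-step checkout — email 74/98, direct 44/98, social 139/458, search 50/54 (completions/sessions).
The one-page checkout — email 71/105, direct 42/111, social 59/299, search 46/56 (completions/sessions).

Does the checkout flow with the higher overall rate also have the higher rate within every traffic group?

Email: the multi-step checkout 74/98 = 75.5%, the one-page checkout 71/105 = 67.6% → the multi-step checkout
Direct: the multi-step checkout 44/98 = 44.9%, the one-page checkout 42/111 = 37.8% → the multi-step checkout
Social: the multi-step checkout 139/458 = 30.3%, the one-page checkout 59/299 = 19.7% → the multi-step checkout
Search: the multi-step checkout 50/54 = 92.6%, the one-page checkout 46/56 = 82.1% → the multi-step checkout
Overall: the multi-step checkout 307/708 = 43.4%, the one-page checkout 218/571 = 38.2% → the multi-step checkout
The multi-step checkout wins overall and in every traffic group — no reversal.

Yes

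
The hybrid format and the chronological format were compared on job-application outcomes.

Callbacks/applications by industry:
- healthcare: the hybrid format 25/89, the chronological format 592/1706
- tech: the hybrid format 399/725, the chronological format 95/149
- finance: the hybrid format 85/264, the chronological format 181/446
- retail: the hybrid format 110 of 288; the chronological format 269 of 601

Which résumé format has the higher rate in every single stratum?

Healthcare: the hybrid format 25/89 = 28.1%, the chronological format 592/1706 = 34.7% → the chronological format
Tech: the hybrid format 399/725 = 55.0%, the chronological format 95/149 = 63.8% → the chronological format
Finance: the hybrid format 85/264 = 32.2%, the chronological format 181/446 = 40.6% → the chronological format
Retail: the hybrid format 110/288 = 38.2%, the chronological format 269/601 = 44.8% → the chronological format
The chronological format has the higher rate in all 4 groups.

the chronological format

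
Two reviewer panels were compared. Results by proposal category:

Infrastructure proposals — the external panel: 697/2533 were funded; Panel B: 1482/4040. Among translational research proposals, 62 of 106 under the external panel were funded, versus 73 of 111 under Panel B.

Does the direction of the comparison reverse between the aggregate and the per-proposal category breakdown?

Infrastructure: the external panel 697/2533 = 27.5%, Panel B 1482/4040 = 36.7% → Panel B
Translational research: the external panel 62/106 = 58.5%, Panel B 73/111 = 65.8% → Panel B
Overall: the external panel 759/2639 = 28.8%, Panel B 1555/4151 = 37.5% → Panel B
Panel B wins overall and in every proposal group — no reversal.

No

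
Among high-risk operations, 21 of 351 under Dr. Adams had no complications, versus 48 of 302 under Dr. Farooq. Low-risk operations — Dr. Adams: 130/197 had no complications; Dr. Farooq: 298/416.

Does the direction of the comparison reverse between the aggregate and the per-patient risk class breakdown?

No

High-risk: Dr. Adams 21/351 = 6.0%, Dr. Farooq 48/302 = 15.9% → Dr. Farooq
Low-risk: Dr. Adams 130/197 = 66.0%, Dr. Farooq 298/416 = 71.6% → Dr. Farooq
Overall: Dr. Adams 151/548 = 27.6%, Dr. Farooq 346/718 = 48.2% → Dr. Farooq
Dr. Farooq wins overall and in every patient risk group — no reversal.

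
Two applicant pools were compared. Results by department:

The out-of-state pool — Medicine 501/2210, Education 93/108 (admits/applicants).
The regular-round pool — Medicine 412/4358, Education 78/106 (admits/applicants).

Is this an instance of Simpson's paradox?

No

Medicine: the out-of-state pool 501/2210 = 22.7%, the regular-round pool 412/4358 = 9.5% → the out-of-state pool
Education: the out-of-state pool 93/108 = 86.1%, the regular-round pool 78/106 = 73.6% → the out-of-state pool
Overall: the out-of-state pool 594/2318 = 25.6%, the regular-round pool 490/4464 = 11.0% → the out-of-state pool
The out-of-state pool wins overall and in every department group — no reversal.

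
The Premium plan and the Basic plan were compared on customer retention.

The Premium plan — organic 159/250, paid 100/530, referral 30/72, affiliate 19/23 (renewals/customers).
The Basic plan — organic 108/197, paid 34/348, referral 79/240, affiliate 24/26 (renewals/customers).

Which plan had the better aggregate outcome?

the Premium plan

Organic: the Premium plan 159/250 = 63.6%, the Basic plan 108/197 = 54.8% → the Premium plan
Paid: the Premium plan 100/530 = 18.9%, the Basic plan 34/348 = 9.8% → the Premium plan
Referral: the Premium plan 30/72 = 41.7%, the Basic plan 79/240 = 32.9% → the Premium plan
Affiliate: the Premium plan 19/23 = 82.6%, the Basic plan 24/26 = 92.3% → the Basic plan
Overall: the Premium plan 308/875 = 35.2%, the Basic plan 245/811 = 30.2% → the Premium plan
(Neither sweeps every signup group, but the Premium plan has the higher pooled rate.)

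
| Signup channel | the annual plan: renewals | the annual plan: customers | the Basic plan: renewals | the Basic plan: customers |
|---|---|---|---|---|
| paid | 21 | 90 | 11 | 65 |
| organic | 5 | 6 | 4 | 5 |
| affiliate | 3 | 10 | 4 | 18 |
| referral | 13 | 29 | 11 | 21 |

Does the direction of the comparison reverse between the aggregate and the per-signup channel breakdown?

Paid: the annual plan 21/90 = 23.3%, the Basic plan 11/65 = 16.9% → the annual plan
Organic: the annual plan 5/6 = 83.3%, the Basic plan 4/5 = 80.0% → the annual plan
Affiliate: the annual plan 3/10 = 30.0%, the Basic plan 4/18 = 22.2% → the annual plan
Referral: the annual plan 13/29 = 44.8%, the Basic plan 11/21 = 52.4% → the Basic plan
Overall: the annual plan 42/135 = 31.1%, the Basic plan 30/109 = 27.5% → the annual plan
Neither sweeps: the annual plan wins 3 of 4 groups, the Basic plan wins 1. The annual plan wins overall but not every group — no Simpson reversal.

No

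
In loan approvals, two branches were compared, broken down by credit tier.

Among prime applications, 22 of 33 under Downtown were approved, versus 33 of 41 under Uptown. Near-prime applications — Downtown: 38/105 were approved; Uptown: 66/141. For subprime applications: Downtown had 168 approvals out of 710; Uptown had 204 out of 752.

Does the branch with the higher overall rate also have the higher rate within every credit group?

Prime: Downtown 22/33 = 66.7%, Uptown 33/41 = 80.5% → Uptown
Near-prime: Downtown 38/105 = 36.2%, Uptown 66/141 = 46.8% → Uptown
Subprime: Downtown 168/710 = 23.7%, Uptown 204/752 = 27.1% → Uptown
Overall: Downtown 228/848 = 26.9%, Uptown 303/934 = 32.4% → Uptown
Uptown wins overall and in every credit group — no reversal.

Yes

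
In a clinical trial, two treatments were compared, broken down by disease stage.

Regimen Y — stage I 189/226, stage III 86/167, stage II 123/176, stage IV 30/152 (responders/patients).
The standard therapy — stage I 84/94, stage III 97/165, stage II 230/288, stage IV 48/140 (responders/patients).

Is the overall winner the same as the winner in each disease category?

Yes

Stage I: Regimen Y 189/226 = 83.6%, the standard therapy 84/94 = 89.4% → the standard therapy
Stage III: Regimen Y 86/167 = 51.5%, the standard therapy 97/165 = 58.8% → the standard therapy
Stage II: Regimen Y 123/176 = 69.9%, the standard therapy 230/288 = 79.9% → the standard therapy
Stage IV: Regimen Y 30/152 = 19.7%, the standard therapy 48/140 = 34.3% → the standard therapy
Overall: Regimen Y 428/721 = 59.4%, the standard therapy 459/687 = 66.8% → the standard therapy
The standard therapy wins overall and in every disease group — no reversal.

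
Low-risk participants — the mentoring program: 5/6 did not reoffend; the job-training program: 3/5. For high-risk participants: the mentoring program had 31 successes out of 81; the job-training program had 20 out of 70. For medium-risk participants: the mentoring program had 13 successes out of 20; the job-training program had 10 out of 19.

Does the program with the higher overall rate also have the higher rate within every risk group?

Yes

Low-risk: the mentoring program 5/6 = 83.3%, the job-training program 3/5 = 60.0% → the mentoring program
High-risk: the mentoring program 31/81 = 38.3%, the job-training program 20/70 = 28.6% → the mentoring program
Medium-risk: the mentoring program 13/20 = 65.0%, the job-training program 10/19 = 52.6% → the mentoring program
Overall: the mentoring program 49/107 = 45.8%, the job-training program 33/94 = 35.1% → the mentoring program
The mentoring program wins overall and in every risk group — no reversal.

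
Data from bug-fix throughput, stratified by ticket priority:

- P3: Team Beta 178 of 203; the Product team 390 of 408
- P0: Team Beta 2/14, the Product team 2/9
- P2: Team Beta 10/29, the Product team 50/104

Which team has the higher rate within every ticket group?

P3: Team Beta 178/203 = 87.7%, the Product team 390/408 = 95.6% → the Product team
P0: Team Beta 2/14 = 14.3%, the Product team 2/9 = 22.2% → the Product team
P2: Team Beta 10/29 = 34.5%, the Product team 50/104 = 48.1% → the Product team
The Product team has the higher rate in all 3 groups.

the Product team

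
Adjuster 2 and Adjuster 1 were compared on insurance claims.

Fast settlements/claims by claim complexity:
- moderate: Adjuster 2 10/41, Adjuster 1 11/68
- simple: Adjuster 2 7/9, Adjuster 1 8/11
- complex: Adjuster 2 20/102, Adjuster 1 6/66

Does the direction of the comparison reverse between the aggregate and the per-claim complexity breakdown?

No

Moderate: Adjuster 2 10/41 = 24.4%, Adjuster 1 11/68 = 16.2% → Adjuster 2
Simple: Adjuster 2 7/9 = 77.8%, Adjuster 1 8/11 = 72.7% → Adjuster 2
Complex: Adjuster 2 20/102 = 19.6%, Adjuster 1 6/66 = 9.1% → Adjuster 2
Overall: Adjuster 2 37/152 = 24.3%, Adjuster 1 25/145 = 17.2% → Adjuster 2
Adjuster 2 wins overall and in every claim group — no reversal.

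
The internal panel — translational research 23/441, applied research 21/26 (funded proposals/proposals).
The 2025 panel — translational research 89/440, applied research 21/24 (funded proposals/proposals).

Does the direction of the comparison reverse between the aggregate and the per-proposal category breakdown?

No

Translational research: the internal panel 23/441 = 5.2%, the 2025 panel 89/440 = 20.2% → the 2025 panel
Applied research: the internal panel 21/26 = 80.8%, the 2025 panel 21/24 = 87.5% → the 2025 panel
Overall: the internal panel 44/467 = 9.4%, the 2025 panel 110/464 = 23.7% → the 2025 panel
The 2025 panel wins overall and in every proposal group — no reversal.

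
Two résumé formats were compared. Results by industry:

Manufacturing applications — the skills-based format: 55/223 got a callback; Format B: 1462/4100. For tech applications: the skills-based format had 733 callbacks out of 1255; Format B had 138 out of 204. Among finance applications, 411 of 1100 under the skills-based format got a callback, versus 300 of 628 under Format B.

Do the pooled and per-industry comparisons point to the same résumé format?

Manufacturing: the skills-based format 55/223 = 24.7%, Format B 1462/4100 = 35.7% → Format B
Tech: the skills-based format 733/1255 = 58.4%, Format B 138/204 = 67.6% → Format B
Finance: the skills-based format 411/1100 = 37.4%, Format B 300/628 = 47.8% → Format B
Overall: the skills-based format 1199/2578 = 46.5%, Format B 1900/4932 = 38.5% → the skills-based format
Format B wins each industry group but the skills-based format wins overall — the comparison reverses. Format B's applications skew toward manufacturing, which has a lower base rate.

No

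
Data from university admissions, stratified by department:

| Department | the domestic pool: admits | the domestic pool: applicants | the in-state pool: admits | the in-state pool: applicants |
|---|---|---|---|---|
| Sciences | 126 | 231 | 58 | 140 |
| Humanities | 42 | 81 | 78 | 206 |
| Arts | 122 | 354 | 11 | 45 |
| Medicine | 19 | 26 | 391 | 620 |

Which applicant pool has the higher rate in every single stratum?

the domestic pool

Sciences: the domestic pool 126/231 = 54.5%, the in-state pool 58/140 = 41.4% → the domestic pool
Humanities: the domestic pool 42/81 = 51.9%, the in-state pool 78/206 = 37.9% → the domestic pool
Arts: the domestic pool 122/354 = 34.5%, the in-state pool 11/45 = 24.4% → the domestic pool
Medicine: the domestic pool 19/26 = 73.1%, the in-state pool 391/620 = 63.1% → the domestic pool
The domestic pool has the higher rate in all 4 groups.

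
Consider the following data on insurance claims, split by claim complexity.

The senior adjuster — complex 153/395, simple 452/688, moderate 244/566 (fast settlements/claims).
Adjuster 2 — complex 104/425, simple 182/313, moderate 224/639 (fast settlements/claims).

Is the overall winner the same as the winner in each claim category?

Complex: the senior adjuster 153/395 = 38.7%, Adjuster 2 104/425 = 24.5% → the senior adjuster
Simple: the senior adjuster 452/688 = 65.7%, Adjuster 2 182/313 = 58.1% → the senior adjuster
Moderate: the senior adjuster 244/566 = 43.1%, Adjuster 2 224/639 = 35.1% → the senior adjuster
Overall: the senior adjuster 849/1649 = 51.5%, Adjuster 2 510/1377 = 37.0% → the senior adjuster
The senior adjuster wins overall and in every claim group — no reversal.

Yes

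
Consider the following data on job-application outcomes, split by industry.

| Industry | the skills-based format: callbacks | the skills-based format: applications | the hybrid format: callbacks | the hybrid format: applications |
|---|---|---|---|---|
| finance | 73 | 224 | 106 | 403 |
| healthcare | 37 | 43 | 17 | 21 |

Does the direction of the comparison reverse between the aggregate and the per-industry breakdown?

Finance: the skills-based format 73/224 = 32.6%, the hybrid format 106/403 = 26.3% → the skills-based format
Healthcare: the skills-based format 37/43 = 86.0%, the hybrid format 17/21 = 81.0% → the skills-based format
Overall: the skills-based format 110/267 = 41.2%, the hybrid format 123/424 = 29.0% → the skills-based format
The skills-based format wins overall and in every industry group — no reversal.

No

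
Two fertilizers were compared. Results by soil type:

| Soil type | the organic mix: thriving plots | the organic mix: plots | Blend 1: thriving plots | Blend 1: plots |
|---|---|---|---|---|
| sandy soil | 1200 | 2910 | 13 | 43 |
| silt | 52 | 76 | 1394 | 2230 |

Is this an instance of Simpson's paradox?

Yes

Sandy soil: the organic mix 1200/2910 = 41.2%, Blend 1 13/43 = 30.2% → the organic mix
Silt: the organic mix 52/76 = 68.4%, Blend 1 1394/2230 = 62.5% → the organic mix
Overall: the organic mix 1252/2986 = 41.9%, Blend 1 1407/2273 = 61.9% → Blend 1
The organic mix wins each soil group but Blend 1 wins overall — the comparison reverses. The organic mix's plots skew toward sandy soil, which has a lower base rate.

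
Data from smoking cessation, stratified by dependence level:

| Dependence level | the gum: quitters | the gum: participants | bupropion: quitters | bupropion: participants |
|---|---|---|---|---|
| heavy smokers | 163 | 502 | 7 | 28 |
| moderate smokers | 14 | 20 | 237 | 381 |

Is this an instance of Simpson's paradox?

Yes

Heavy smokers: the gum 163/502 = 32.5%, bupropion 7/28 = 25.0% → the gum
Moderate smokers: the gum 14/20 = 70.0%, bupropion 237/381 = 62.2% → the gum
Overall: the gum 177/522 = 33.9%, bupropion 244/409 = 59.7% → bupropion
The gum wins each dependence group but bupropion wins overall — the comparison reverses. The gum's participants skew toward heavy smokers, which has a lower base rate.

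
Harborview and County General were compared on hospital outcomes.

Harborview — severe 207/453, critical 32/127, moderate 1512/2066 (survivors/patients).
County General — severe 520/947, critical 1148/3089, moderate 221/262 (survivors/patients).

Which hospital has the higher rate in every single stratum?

Severe: Harborview 207/453 = 45.7%, County General 520/947 = 54.9% → County General
Critical: Harborview 32/127 = 25.2%, County General 1148/3089 = 37.2% → County General
Moderate: Harborview 1512/2066 = 73.2%, County General 221/262 = 84.4% → County General
County General has the higher rate in all 3 groups.

County General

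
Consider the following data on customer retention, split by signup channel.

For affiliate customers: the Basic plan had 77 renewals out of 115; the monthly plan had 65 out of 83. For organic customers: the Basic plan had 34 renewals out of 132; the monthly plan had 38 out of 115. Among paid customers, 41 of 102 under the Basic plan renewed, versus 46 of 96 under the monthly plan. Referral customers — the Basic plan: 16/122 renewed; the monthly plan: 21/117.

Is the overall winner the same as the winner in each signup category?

Yes

Affiliate: the Basic plan 77/115 = 67.0%, the monthly plan 65/83 = 78.3% → the monthly plan
Organic: the Basic plan 34/132 = 25.8%, the monthly plan 38/115 = 33.0% → the monthly plan
Paid: the Basic plan 41/102 = 40.2%, the monthly plan 46/96 = 47.9% → the monthly plan
Referral: the Basic plan 16/122 = 13.1%, the monthly plan 21/117 = 17.9% → the monthly plan
Overall: the Basic plan 168/471 = 35.7%, the monthly plan 170/411 = 41.4% → the monthly plan
The monthly plan wins overall and in every signup group — no reversal.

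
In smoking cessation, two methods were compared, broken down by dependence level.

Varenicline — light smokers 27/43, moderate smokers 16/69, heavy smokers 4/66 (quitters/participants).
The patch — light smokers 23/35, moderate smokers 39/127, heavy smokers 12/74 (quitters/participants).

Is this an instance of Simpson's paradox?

Light smokers: varenicline 27/43 = 62.8%, the patch 23/35 = 65.7% → the patch
Moderate smokers: varenicline 16/69 = 23.2%, the patch 39/127 = 30.7% → the patch
Heavy smokers: varenicline 4/66 = 6.1%, the patch 12/74 = 16.2% → the patch
Overall: varenicline 47/178 = 26.4%, the patch 74/236 = 31.4% → the patch
The patch wins overall and in every dependence group — no reversal.

No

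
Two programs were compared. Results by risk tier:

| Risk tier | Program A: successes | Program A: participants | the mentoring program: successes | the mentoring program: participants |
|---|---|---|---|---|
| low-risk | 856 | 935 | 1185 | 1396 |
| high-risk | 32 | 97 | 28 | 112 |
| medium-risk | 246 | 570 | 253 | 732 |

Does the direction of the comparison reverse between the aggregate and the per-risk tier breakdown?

Low-risk: Program A 856/935 = 91.6%, the mentoring program 1185/1396 = 84.9% → Program A
High-risk: Program A 32/97 = 33.0%, the mentoring program 28/112 = 25.0% → Program A
Medium-risk: Program A 246/570 = 43.2%, the mentoring program 253/732 = 34.6% → Program A
Overall: Program A 1134/1602 = 70.8%, the mentoring program 1466/2240 = 65.4% → Program A
Program A wins overall and in every risk group — no reversal.

No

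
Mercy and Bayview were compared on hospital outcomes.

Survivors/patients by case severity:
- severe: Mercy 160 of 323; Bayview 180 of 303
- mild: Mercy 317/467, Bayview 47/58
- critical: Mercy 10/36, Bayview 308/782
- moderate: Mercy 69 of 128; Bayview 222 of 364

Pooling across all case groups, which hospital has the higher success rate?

Mercy

Severe: Mercy 160/323 = 49.5%, Bayview 180/303 = 59.4% → Bayview
Mild: Mercy 317/467 = 67.9%, Bayview 47/58 = 81.0% → Bayview
Critical: Mercy 10/36 = 27.8%, Bayview 308/782 = 39.4% → Bayview
Moderate: Mercy 69/128 = 53.9%, Bayview 222/364 = 61.0% → Bayview
Overall: Mercy 556/954 = 58.3%, Bayview 757/1507 = 50.2% → Mercy
(Bayview wins every case group but Mercy wins overall — Bayview's patients skew toward the low-rate critical group.)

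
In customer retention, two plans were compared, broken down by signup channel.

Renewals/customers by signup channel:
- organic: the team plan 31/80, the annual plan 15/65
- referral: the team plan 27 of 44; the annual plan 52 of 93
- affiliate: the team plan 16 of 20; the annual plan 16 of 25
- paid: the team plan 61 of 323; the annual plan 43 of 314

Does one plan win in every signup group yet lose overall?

No

Organic: the team plan 31/80 = 38.8%, the annual plan 15/65 = 23.1% → the team plan
Referral: the team plan 27/44 = 61.4%, the annual plan 52/93 = 55.9% → the team plan
Affiliate: the team plan 16/20 = 80.0%, the annual plan 16/25 = 64.0% → the team plan
Paid: the team plan 61/323 = 18.9%, the annual plan 43/314 = 13.7% → the team plan
Overall: the team plan 135/467 = 28.9%, the annual plan 126/497 = 25.4% → the team plan
The team plan wins overall and in every signup group — no reversal.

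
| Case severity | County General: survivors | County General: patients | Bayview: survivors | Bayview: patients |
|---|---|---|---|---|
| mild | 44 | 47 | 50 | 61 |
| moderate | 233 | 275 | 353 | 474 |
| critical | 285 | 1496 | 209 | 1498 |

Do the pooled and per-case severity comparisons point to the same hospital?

Mild: County General 44/47 = 93.6%, Bayview 50/61 = 82.0% → County General
Moderate: County General 233/275 = 84.7%, Bayview 353/474 = 74.5% → County General
Critical: County General 285/1496 = 19.1%, Bayview 209/1498 = 14.0% → County General
Overall: County General 562/1818 = 30.9%, Bayview 612/2033 = 30.1% → County General
County General wins overall and in every case group — no reversal.

Yes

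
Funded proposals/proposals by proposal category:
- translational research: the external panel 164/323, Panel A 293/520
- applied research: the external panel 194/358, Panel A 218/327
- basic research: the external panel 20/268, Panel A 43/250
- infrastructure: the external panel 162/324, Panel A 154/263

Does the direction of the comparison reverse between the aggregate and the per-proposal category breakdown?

No

Translational research: the external panel 164/323 = 50.8%, Panel A 293/520 = 56.3% → Panel A
Applied research: the external panel 194/358 = 54.2%, Panel A 218/327 = 66.7% → Panel A
Basic research: the external panel 20/268 = 7.5%, Panel A 43/250 = 17.2% → Panel A
Infrastructure: the external panel 162/324 = 50.0%, Panel A 154/263 = 58.6% → Panel A
Overall: the external panel 540/1273 = 42.4%, Panel A 708/1360 = 52.1% → Panel A
Panel A wins overall and in every proposal group — no reversal.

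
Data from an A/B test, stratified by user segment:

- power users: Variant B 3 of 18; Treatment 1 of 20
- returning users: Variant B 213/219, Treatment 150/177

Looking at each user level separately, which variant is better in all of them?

Variant B

Power users: Variant B 3/18 = 16.7%, Treatment 1/20 = 5.0% → Variant B
Returning users: Variant B 213/219 = 97.3%, Treatment 150/177 = 84.7% → Variant B
Variant B has the higher rate in both groups.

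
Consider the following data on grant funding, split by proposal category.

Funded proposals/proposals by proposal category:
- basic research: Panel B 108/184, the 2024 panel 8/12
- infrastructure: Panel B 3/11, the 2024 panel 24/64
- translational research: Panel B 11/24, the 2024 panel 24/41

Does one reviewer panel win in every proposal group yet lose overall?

Basic research: Panel B 108/184 = 58.7%, the 2024 panel 8/12 = 66.7% → the 2024 panel
Infrastructure: Panel B 3/11 = 27.3%, the 2024 panel 24/64 = 37.5% → the 2024 panel
Translational research: Panel B 11/24 = 45.8%, the 2024 panel 24/41 = 58.5% → the 2024 panel
Overall: Panel B 122/219 = 55.7%, the 2024 panel 56/117 = 47.9% → Panel B
The 2024 panel wins each proposal group but Panel B wins overall — the comparison reverses. The 2024 panel's proposals skew toward infrastructure, which has a lower base rate.

Yes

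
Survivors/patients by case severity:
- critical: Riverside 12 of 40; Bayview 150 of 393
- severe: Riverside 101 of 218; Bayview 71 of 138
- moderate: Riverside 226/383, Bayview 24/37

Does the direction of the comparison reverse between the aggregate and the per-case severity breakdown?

Critical: Riverside 12/40 = 30.0%, Bayview 150/393 = 38.2% → Bayview
Severe: Riverside 101/218 = 46.3%, Bayview 71/138 = 51.4% → Bayview
Moderate: Riverside 226/383 = 59.0%, Bayview 24/37 = 64.9% → Bayview
Overall: Riverside 339/641 = 52.9%, Bayview 245/568 = 43.1% → Riverside
Bayview wins each case group but Riverside wins overall — the comparison reverses. Bayview's patients skew toward critical, which has a lower base rate.

Yes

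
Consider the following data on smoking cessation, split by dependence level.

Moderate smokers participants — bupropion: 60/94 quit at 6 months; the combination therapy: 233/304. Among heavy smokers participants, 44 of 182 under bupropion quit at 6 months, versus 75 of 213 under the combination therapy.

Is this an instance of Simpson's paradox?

Moderate smokers: bupropion 60/94 = 63.8%, the combination therapy 233/304 = 76.6% → the combination therapy
Heavy smokers: bupropion 44/182 = 24.2%, the combination therapy 75/213 = 35.2% → the combination therapy
Overall: bupropion 104/276 = 37.7%, the combination therapy 308/517 = 59.6% → the combination therapy
The combination therapy wins overall and in every dependence group — no reversal.

No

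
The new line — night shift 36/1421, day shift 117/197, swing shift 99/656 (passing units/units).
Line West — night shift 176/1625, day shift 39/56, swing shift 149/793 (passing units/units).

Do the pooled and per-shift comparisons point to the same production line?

Night shift: the new line 36/1421 = 2.5%, Line West 176/1625 = 10.8% → Line West
Day shift: the new line 117/197 = 59.4%, Line West 39/56 = 69.6% → Line West
Swing shift: the new line 99/656 = 15.1%, Line West 149/793 = 18.8% → Line West
Overall: the new line 252/2274 = 11.1%, Line West 364/2474 = 14.7% → Line West
Line West wins overall and in every shift group — no reversal.

Yes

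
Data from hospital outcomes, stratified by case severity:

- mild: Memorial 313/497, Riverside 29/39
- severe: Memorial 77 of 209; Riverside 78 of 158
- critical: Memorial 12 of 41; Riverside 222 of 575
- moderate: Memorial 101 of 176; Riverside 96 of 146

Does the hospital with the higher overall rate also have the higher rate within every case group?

Mild: Memorial 313/497 = 63.0%, Riverside 29/39 = 74.4% → Riverside
Severe: Memorial 77/209 = 36.8%, Riverside 78/158 = 49.4% → Riverside
Critical: Memorial 12/41 = 29.3%, Riverside 222/575 = 38.6% → Riverside
Moderate: Memorial 101/176 = 57.4%, Riverside 96/146 = 65.8% → Riverside
Overall: Memorial 503/923 = 54.5%, Riverside 425/918 = 46.3% → Memorial
Riverside wins each case group but Memorial wins overall — the comparison reverses. Riverside's patients skew toward critical, which has a lower base rate.

No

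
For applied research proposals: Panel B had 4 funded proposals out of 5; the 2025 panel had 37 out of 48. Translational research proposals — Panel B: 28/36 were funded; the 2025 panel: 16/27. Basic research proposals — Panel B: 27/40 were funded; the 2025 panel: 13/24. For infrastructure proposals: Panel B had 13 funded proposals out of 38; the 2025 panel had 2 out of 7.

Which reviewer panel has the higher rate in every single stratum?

Panel B

Applied research: Panel B 4/5 = 80.0%, the 2025 panel 37/48 = 77.1% → Panel B
Translational research: Panel B 28/36 = 77.8%, the 2025 panel 16/27 = 59.3% → Panel B
Basic research: Panel B 27/40 = 67.5%, the 2025 panel 13/24 = 54.2% → Panel B
Infrastructure: Panel B 13/38 = 34.2%, the 2025 panel 2/7 = 28.6% → Panel B
Panel B has the higher rate in all 4 groups.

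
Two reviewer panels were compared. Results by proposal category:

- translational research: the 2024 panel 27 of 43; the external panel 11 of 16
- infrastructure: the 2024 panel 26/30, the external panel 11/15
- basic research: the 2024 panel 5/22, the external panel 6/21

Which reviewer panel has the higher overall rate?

Translational research: the 2024 panel 27/43 = 62.8%, the external panel 11/16 = 68.8% → the external panel
Infrastructure: the 2024 panel 26/30 = 86.7%, the external panel 11/15 = 73.3% → the 2024 panel
Basic research: the 2024 panel 5/22 = 22.7%, the external panel 6/21 = 28.6% → the external panel
Overall: the 2024 panel 58/95 = 61.1%, the external panel 28/52 = 53.8% → the 2024 panel
(Neither sweeps every proposal group, but the 2024 panel has the higher pooled rate.)

the 2024 panel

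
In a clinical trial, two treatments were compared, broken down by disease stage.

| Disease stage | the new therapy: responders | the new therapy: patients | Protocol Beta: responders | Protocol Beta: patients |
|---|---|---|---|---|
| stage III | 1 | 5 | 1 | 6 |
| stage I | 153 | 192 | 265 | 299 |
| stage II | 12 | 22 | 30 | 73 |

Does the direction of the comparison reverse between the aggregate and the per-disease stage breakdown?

Stage III: the new therapy 1/5 = 20.0%, Protocol Beta 1/6 = 16.7% → the new therapy
Stage I: the new therapy 153/192 = 79.7%, Protocol Beta 265/299 = 88.6% → Protocol Beta
Stage II: the new therapy 12/22 = 54.5%, Protocol Beta 30/73 = 41.1% → the new therapy
Overall: the new therapy 166/219 = 75.8%, Protocol Beta 296/378 = 78.3% → Protocol Beta
Neither sweeps: the new therapy wins 2 of 3 groups, Protocol Beta wins 1. Protocol Beta wins overall but not every group — no Simpson reversal.

No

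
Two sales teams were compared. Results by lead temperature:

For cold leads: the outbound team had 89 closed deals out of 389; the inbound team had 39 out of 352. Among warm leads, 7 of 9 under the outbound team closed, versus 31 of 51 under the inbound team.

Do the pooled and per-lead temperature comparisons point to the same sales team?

Cold: the outbound team 89/389 = 22.9%, the inbound team 39/352 = 11.1% → the outbound team
Warm: the outbound team 7/9 = 77.8%, the inbound team 31/51 = 60.8% → the outbound team
Overall: the outbound team 96/398 = 24.1%, the inbound team 70/403 = 17.4% → the outbound team
The outbound team wins overall and in every lead group — no reversal.

Yes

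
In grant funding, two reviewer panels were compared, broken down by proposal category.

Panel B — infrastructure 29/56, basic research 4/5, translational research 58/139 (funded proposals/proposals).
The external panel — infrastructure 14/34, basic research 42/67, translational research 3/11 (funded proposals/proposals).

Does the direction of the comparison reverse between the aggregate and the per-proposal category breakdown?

Yes

Infrastructure: Panel B 29/56 = 51.8%, the external panel 14/34 = 41.2% → Panel B
Basic research: Panel B 4/5 = 80.0%, the external panel 42/67 = 62.7% → Panel B
Translational research: Panel B 58/139 = 41.7%, the external panel 3/11 = 27.3% → Panel B
Overall: Panel B 91/200 = 45.5%, the external panel 59/112 = 52.7% → the external panel
Panel B wins each proposal group but the external panel wins overall — the comparison reverses. Panel B's proposals skew toward translational research, which has a lower base rate.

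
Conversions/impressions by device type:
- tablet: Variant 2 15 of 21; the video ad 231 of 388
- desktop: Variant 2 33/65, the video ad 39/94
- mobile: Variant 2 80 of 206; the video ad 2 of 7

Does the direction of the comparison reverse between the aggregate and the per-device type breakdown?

Yes

Tablet: Variant 2 15/21 = 71.4%, the video ad 231/388 = 59.5% → Variant 2
Desktop: Variant 2 33/65 = 50.8%, the video ad 39/94 = 41.5% → Variant 2
Mobile: Variant 2 80/206 = 38.8%, the video ad 2/7 = 28.6% → Variant 2
Overall: Variant 2 128/292 = 43.8%, the video ad 272/489 = 55.6% → the video ad
Variant 2 wins each device group but the video ad wins overall — the comparison reverses. Variant 2's impressions skew toward mobile, which has a lower base rate.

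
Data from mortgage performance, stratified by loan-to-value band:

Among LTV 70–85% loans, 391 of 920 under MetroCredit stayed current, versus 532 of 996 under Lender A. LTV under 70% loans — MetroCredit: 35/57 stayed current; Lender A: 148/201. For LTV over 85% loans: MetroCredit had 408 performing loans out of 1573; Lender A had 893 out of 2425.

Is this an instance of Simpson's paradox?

LTV 70–85%: MetroCredit 391/920 = 42.5%, Lender A 532/996 = 53.4% → Lender A
LTV under 70%: MetroCredit 35/57 = 61.4%, Lender A 148/201 = 73.6% → Lender A
LTV over 85%: MetroCredit 408/1573 = 25.9%, Lender A 893/2425 = 36.8% → Lender A
Overall: MetroCredit 834/2550 = 32.7%, Lender A 1573/3622 = 43.4% → Lender A
Lender A wins overall and in every loan-to-value group — no reversal.

No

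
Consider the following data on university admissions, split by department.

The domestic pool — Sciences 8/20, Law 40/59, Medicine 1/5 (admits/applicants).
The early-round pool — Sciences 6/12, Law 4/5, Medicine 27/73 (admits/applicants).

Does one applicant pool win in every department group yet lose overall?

Yes

Sciences: the domestic pool 8/20 = 40.0%, the early-round pool 6/12 = 50.0% → the early-round pool
Law: the domestic pool 40/59 = 67.8%, the early-round pool 4/5 = 80.0% → the early-round pool
Medicine: the domestic pool 1/5 = 20.0%, the early-round pool 27/73 = 37.0% → the early-round pool
Overall: the domestic pool 49/84 = 58.3%, the early-round pool 37/90 = 41.1% → the domestic pool
The early-round pool wins each department group but the domestic pool wins overall — the comparison reverses. The early-round pool's applicants skew toward Medicine, which has a lower base rate.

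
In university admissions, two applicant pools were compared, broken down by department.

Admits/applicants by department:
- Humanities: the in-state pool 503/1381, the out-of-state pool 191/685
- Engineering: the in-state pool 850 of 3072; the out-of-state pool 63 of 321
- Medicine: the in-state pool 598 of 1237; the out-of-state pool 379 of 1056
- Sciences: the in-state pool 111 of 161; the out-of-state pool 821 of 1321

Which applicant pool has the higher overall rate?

Humanities: the in-state pool 503/1381 = 36.4%, the out-of-state pool 191/685 = 27.9% → the in-state pool
Engineering: the in-state pool 850/3072 = 27.7%, the out-of-state pool 63/321 = 19.6% → the in-state pool
Medicine: the in-state pool 598/1237 = 48.3%, the out-of-state pool 379/1056 = 35.9% → the in-state pool
Sciences: the in-state pool 111/161 = 68.9%, the out-of-state pool 821/1321 = 62.1% → the in-state pool
Overall: the in-state pool 2062/5851 = 35.2%, the out-of-state pool 1454/3383 = 43.0% → the out-of-state pool
(The in-state pool wins every department group but the out-of-state pool wins overall — the in-state pool's applicants skew toward the low-rate Engineering group.)

the out-of-state pool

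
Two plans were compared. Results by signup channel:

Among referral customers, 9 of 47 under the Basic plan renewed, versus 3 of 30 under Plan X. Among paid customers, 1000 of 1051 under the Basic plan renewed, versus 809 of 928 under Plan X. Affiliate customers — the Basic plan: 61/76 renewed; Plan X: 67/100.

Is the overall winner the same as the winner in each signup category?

Referral: the Basic plan 9/47 = 19.1%, Plan X 3/30 = 10.0% → the Basic plan
Paid: the Basic plan 1000/1051 = 95.1%, Plan X 809/928 = 87.2% → the Basic plan
Affiliate: the Basic plan 61/76 = 80.3%, Plan X 67/100 = 67.0% → the Basic plan
Overall: the Basic plan 1070/1174 = 91.1%, Plan X 879/1058 = 83.1% → the Basic plan
The Basic plan wins overall and in every signup group — no reversal.

Yes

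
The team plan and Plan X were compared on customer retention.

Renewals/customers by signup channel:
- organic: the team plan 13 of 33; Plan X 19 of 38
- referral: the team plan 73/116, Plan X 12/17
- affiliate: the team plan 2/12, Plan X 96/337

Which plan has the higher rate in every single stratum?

Plan X

Organic: the team plan 13/33 = 39.4%, Plan X 19/38 = 50.0% → Plan X
Referral: the team plan 73/116 = 62.9%, Plan X 12/17 = 70.6% → Plan X
Affiliate: the team plan 2/12 = 16.7%, Plan X 96/337 = 28.5% → Plan X
Plan X has the higher rate in all 3 groups.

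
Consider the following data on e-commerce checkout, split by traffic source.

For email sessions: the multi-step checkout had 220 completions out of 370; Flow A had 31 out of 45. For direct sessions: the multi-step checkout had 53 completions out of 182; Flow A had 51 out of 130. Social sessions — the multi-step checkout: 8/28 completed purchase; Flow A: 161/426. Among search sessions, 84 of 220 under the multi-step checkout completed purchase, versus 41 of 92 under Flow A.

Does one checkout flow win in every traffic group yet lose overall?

Yes

Email: the multi-step checkout 220/370 = 59.5%, Flow A 31/45 = 68.9% → Flow A
Direct: the multi-step checkout 53/182 = 29.1%, Flow A 51/130 = 39.2% → Flow A
Social: the multi-step checkout 8/28 = 28.6%, Flow A 161/426 = 37.8% → Flow A
Search: the multi-step checkout 84/220 = 38.2%, Flow A 41/92 = 44.6% → Flow A
Overall: the multi-step checkout 365/800 = 45.6%, Flow A 284/693 = 41.0% → the multi-step checkout
Flow A wins each traffic group but the multi-step checkout wins overall — the comparison reverses. Flow A's sessions skew toward social, which has a lower base rate.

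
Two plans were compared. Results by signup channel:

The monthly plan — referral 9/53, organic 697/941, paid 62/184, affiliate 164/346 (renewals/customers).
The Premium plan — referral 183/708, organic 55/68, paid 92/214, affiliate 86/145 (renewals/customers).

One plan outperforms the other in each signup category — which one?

the Premium plan

Referral: the monthly plan 9/53 = 17.0%, the Premium plan 183/708 = 25.8% → the Premium plan
Organic: the monthly plan 697/941 = 74.1%, the Premium plan 55/68 = 80.9% → the Premium plan
Paid: the monthly plan 62/184 = 33.7%, the Premium plan 92/214 = 43.0% → the Premium plan
Affiliate: the monthly plan 164/346 = 47.4%, the Premium plan 86/145 = 59.3% → the Premium plan
The Premium plan has the higher rate in all 4 groups.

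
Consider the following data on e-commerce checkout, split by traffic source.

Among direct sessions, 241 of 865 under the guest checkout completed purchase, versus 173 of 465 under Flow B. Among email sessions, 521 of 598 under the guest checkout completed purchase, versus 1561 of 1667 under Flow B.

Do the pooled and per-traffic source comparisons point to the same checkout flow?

Yes

Direct: the guest checkout 241/865 = 27.9%, Flow B 173/465 = 37.2% → Flow B
Email: the guest checkout 521/598 = 87.1%, Flow B 1561/1667 = 93.6% → Flow B
Overall: the guest checkout 762/1463 = 52.1%, Flow B 1734/2132 = 81.3% → Flow B
Flow B wins overall and in every traffic group — no reversal.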